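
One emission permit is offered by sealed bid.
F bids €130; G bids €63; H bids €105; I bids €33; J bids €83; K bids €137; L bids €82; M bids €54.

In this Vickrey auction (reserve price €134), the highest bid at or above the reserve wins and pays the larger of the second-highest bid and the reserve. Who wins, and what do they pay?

K pays €134

Vickrey auction (reserve price €134): the highest bid at or above the reserve wins and pays the larger of the second-highest bid and the reserve.
Bids ranked: 137 (K) > 130 (F) > 105 (H) > 83 (J) > 82 (L) > 63 (G) > …
K has the top bid at or above the reserve (€137).
Second-highest bid €130 is below the reserve €134, so the reserve binds → payment €134.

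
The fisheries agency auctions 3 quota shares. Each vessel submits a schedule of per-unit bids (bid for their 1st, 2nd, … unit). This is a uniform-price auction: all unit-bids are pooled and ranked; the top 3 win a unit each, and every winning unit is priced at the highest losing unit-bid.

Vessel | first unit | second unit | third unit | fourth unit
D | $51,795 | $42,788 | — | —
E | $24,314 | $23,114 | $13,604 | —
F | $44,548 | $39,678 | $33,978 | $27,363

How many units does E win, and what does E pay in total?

Pooled unit-bids ranked (top 3): 51,795 (D-1), 44,548 (F-1), 42,788 (D-2)
Highest rejected unit-bid = $39,678.
E wins 0 unit(s) at $39,678 each.

E: 0 units, pays $0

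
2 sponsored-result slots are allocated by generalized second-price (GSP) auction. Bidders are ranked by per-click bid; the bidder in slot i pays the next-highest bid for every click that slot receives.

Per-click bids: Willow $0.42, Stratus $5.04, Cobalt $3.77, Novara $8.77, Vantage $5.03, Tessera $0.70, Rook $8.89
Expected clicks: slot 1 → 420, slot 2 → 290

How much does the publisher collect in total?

Sorting advertisers: $8.89 (Rook) > $8.77 (Novara) > $5.04 (Stratus) > …
Slot 1: Rook pays $8.77 × 420 = $3683.40
Slot 2: Novara pays $5.04 × 290 = $1461.60
Total = $5145.00

Total revenue: $5145.00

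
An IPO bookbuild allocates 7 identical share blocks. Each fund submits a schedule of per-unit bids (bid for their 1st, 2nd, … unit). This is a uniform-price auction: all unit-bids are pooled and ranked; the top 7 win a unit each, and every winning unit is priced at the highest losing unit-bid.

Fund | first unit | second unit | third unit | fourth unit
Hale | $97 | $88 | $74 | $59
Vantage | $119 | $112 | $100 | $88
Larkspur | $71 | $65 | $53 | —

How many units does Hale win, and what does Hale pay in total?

All unit-bids, highest first — top 7: 119 (Vantage-1), 112 (Vantage-2), 100 (Vantage-3), 97 (Hale-1), 88 (Hale-2), 88 (Vantage-4), 74 (Hale-3)
Highest rejected unit-bid = $71.
Hale wins 3 unit(s) at $71 each.

Hale: 3 units, pays $213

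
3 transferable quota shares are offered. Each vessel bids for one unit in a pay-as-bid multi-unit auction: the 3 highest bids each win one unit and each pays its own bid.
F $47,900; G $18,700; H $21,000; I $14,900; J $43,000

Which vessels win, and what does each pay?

F $47,900, J $43,000, H $21,000

Ordering the bids: 47,900 (F), 43,000 (J), 21,000 (H), 18,700 (G), 14,900 (I)
Top 3: F, J, H.
Each winner pays its own bid: F $47,900, J $43,000, H $21,000.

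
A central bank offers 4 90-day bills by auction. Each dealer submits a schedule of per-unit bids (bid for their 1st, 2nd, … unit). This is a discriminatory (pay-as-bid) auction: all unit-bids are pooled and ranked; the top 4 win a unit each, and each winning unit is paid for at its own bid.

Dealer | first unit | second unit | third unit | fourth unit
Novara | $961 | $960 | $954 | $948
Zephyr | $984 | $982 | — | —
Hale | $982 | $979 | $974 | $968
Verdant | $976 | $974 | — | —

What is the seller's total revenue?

Total revenue: $3,927

Pooled unit-bids ranked (top 4): 984 (Zephyr-1), 982 (Zephyr-2), 982 (Hale-1), 979 (Hale-2)
Next rejected bid: $976 (not a price — pay-as-bid).
Each winning unit pays its own bid.
Revenue = 984 + 982 + 982 + 979 = $3,927.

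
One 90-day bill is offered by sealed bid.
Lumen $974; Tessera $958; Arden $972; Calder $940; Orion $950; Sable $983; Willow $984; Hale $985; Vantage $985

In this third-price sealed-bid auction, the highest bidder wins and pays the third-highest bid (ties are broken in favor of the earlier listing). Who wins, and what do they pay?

Hale pays $984

Rule: the highest bidder wins and pays the third-highest bid.
Bids ranked: 985 (Hale) > 985 (Vantage) > 984 (Willow) > 983 (Sable) > 974 (Lumen) > 972 (Arden) > …
Tie at $985 → Hale wins by tie-break.
Hale is highest; pays the third-highest bid, $984.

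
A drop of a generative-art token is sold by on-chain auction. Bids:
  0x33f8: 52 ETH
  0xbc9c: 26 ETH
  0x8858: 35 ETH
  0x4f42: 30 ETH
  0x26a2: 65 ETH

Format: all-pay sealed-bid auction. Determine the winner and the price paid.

0x26a2 pays 65 ETH

Bids in order: 65 (0x26a2) > 52 (0x33f8) > 35 (0x8858) > 30 (0x4f42) > 26 (0xbc9c)
0x26a2 is highest and takes the item; every bidder forfeits their bid.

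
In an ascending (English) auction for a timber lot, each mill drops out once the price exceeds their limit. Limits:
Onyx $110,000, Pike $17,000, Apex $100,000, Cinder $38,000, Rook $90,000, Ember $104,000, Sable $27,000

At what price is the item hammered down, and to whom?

Limits in order: 110,000 (Onyx) > 104,000 (Ember) > 100,000 (Apex) > 90,000 (Rook) > 38,000 (Cinder) > 27,000 (Sable) > …
Once the price passes $104,000, only Onyx is left; the hammer falls at Ember's limit of $104,000.

Onyx wins at $104,000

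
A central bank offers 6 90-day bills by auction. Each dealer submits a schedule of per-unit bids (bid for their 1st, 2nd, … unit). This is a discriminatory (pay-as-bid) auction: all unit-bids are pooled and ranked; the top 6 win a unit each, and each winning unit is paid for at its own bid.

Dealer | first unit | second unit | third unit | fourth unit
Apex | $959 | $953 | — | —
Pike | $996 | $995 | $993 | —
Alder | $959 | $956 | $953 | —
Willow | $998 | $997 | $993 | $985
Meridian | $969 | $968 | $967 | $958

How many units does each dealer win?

Pike 3, Willow 3

All unit-bids, highest first — top 6: 998 (Willow-1), 997 (Willow-2), 996 (Pike-1), 995 (Pike-2), 993 (Pike-3), 993 (Willow-3)
Next rejected bid: $985 (not a price — pay-as-bid).
Allocation: Pike 3, Willow 3.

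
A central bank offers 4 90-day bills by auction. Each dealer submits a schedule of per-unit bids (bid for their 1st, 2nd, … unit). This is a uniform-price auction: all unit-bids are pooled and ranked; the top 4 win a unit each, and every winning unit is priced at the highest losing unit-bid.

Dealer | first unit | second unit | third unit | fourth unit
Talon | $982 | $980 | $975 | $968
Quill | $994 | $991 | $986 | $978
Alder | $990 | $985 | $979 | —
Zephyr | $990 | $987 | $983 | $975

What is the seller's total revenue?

All unit-bids, highest first — top 4: 994 (Quill-1), 991 (Quill-2), 990 (Alder-1), 990 (Zephyr-1)
Highest rejected unit-bid = $987.
Allocation: Alder 1, Quill 2, Zephyr 1. Every unit priced at $987.
Revenue = 4 × 987 = $3,948.

Total revenue: $3,948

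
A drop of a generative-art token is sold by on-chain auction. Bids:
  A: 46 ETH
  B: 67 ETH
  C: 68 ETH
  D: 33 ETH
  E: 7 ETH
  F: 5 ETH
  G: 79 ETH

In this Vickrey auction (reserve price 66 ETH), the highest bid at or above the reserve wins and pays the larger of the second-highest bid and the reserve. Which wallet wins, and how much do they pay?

G pays 68 ETH

Bids in order: 79 (G) > 68 (C) > 67 (B) > 46 (A) > 33 (D) > 7 (E) > …
Highest eligible bid: G at 79 ETH.
max(second-highest 68 ETH, reserve 66 ETH) = 68 ETH; the reserve does not bind.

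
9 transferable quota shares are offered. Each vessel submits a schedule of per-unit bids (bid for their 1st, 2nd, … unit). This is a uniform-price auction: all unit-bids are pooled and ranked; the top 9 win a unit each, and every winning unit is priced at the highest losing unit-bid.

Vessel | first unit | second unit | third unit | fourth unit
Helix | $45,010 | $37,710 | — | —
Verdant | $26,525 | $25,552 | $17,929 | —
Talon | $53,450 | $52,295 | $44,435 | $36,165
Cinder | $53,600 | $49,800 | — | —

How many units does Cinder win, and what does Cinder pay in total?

Pooled unit-bids ranked (top 9): 53,600 (Cinder-1), 53,450 (Talon-1), 52,295 (Talon-2), 49,800 (Cinder-2), 45,010 (Helix-1), 44,435 (Talon-3), 37,710 (Helix-2), 36,165 (Talon-4), 26,525 (Verdant-1)
The (k+1)-th unit-bid is $25,552.
Cinder wins 2 unit(s) at $25,552 each.

Cinder: 2 units, pays $51,104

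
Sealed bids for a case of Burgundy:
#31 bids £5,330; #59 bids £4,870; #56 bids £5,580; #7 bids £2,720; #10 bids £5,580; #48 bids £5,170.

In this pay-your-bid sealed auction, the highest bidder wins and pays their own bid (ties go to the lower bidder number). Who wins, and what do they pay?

#10 pays £5,580

Pay-your-bid sealed auction: the highest bidder wins and pays their own bid.
Sorting bids: 5,580 (#10) > 5,580 (#56) > 5,330 (#31) > 5,170 (#48) > 4,870 (#59) > 2,720 (#7)
#10 and #56 tie at £5,580; tie-break gives it to #10.
First-price: #10 pays what they bid, £5,580.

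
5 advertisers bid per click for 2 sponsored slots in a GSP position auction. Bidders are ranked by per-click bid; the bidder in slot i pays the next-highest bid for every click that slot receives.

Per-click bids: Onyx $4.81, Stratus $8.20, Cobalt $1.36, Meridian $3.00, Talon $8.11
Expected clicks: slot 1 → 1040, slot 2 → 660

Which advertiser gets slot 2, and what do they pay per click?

Talon; $4.81 per click

Ranked by bid: $8.20 (Stratus) > $8.11 (Talon) > $4.81 (Onyx) > …
Slot 2 goes to the second-ranked bidder, Talon, who pays the next bid down: $4.81/click.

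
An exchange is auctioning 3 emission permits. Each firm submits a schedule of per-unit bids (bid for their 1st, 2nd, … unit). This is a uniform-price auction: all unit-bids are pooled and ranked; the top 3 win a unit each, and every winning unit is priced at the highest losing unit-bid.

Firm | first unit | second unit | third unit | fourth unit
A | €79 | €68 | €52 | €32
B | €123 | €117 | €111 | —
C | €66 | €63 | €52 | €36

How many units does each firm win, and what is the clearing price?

Merging the schedules and taking the best 3: 123 (B-1), 117 (B-2), 111 (B-3)
First bid not allocated: €79.
Allocation: B 3.

B 3; clearing price €79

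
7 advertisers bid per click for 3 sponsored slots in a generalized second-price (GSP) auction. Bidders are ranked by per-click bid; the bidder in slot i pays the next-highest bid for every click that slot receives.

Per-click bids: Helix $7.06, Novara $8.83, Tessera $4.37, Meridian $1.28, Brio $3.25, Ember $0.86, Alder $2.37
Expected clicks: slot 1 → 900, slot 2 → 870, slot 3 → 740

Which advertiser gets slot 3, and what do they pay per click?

Tessera; $3.25 per click

Sorting advertisers: $8.83 (Novara) > $7.06 (Helix) > $4.37 (Tessera) > $3.25 (Brio) > …
Slot 3 goes to the third-ranked bidder, Tessera, who pays the next bid down: $3.25/click.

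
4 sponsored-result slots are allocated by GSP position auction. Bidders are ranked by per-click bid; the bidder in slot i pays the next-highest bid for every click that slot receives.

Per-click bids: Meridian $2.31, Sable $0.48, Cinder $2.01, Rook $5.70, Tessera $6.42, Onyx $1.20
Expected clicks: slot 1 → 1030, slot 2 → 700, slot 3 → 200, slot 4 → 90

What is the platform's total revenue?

Total revenue: $7998.00

Ranked by bid: $6.42 (Tessera) > $5.70 (Rook) > $2.31 (Meridian) > $2.01 (Cinder) > $1.20 (Onyx) > …
Slot 1: Tessera pays $5.70 × 1030 = $5871.00
Slot 2: Rook pays $2.31 × 700 = $1617.00
Slot 3: Meridian pays $2.01 × 200 = $402.00
Slot 4: Cinder pays $1.20 × 90 = $108.00
Total = $7998.00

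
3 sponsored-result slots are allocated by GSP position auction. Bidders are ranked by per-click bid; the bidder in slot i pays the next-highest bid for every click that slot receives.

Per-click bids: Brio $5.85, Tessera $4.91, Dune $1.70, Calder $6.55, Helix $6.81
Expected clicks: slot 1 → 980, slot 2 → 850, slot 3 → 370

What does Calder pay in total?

Calder pays $4972.50

Ranked by bid: $6.81 (Helix) > $6.55 (Calder) > $5.85 (Brio) > $4.91 (Tessera) > …
Calder holds slot 2 → pays next bid $5.85 × 850 clicks = $4972.50.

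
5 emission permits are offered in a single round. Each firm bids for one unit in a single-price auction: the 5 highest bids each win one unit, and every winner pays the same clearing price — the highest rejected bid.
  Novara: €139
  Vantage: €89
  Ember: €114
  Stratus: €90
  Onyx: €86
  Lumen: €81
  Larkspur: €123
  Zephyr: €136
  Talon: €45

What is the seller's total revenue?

Total revenue: €445

Sorting: 139 (Novara), 136 (Zephyr), 123 (Larkspur), 114 (Ember), 90 (Stratus), 89 (Vantage), 86 (Onyx), …
The 5 highest are Novara, Zephyr, Larkspur, Ember, Stratus.
Clearing price = highest rejected bid = €89.
Total revenue = 5 × €89 = €445.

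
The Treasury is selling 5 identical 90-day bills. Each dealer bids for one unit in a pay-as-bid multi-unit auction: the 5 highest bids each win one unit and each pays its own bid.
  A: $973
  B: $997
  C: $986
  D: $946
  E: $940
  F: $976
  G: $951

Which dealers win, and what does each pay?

Sorting: 997 (B), 986 (C), 976 (F), 973 (A), 951 (G), 946 (D), 940 (E)
Winners (5 units): B, C, F, A, G.
Each winner pays its own bid: B $997, C $986, F $976, A $973, G $951.

B $997, C $986, F $976, A $973, G $951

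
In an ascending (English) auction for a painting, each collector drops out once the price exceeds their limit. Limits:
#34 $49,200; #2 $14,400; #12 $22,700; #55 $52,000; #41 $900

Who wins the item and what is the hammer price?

Limits ranked: 52,000 (#55) > 49,200 (#34) > 22,700 (#12) > 14,400 (#2) > 900 (#41)
#34 is the last rival to drop out, at $49,200; #55 remains and wins at that price.

#55 wins at $49,200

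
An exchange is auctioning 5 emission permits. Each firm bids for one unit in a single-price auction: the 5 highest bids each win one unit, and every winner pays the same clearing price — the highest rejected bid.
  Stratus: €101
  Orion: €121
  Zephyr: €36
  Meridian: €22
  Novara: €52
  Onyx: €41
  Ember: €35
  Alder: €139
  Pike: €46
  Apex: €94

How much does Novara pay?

Ordering the bids: 139 (Alder), 121 (Orion), 101 (Stratus), 94 (Apex), 52 (Novara), 46 (Pike), 41 (Onyx), …
The 5 highest are Alder, Orion, Stratus, Apex, Novara.
Clearing price = highest rejected bid = €46.
Novara wins → pays €46.

Novara pays €46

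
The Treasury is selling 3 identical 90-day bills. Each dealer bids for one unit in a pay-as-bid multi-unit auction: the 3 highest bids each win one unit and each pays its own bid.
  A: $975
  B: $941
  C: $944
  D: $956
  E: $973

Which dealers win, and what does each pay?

Bids ranked high→low: 975 (A), 973 (E), 956 (D), 944 (C), 941 (B)
Winners (3 units): A, E, D.
Each winner pays its own bid: A $975, E $973, D $956.

A $975, E $973, D $956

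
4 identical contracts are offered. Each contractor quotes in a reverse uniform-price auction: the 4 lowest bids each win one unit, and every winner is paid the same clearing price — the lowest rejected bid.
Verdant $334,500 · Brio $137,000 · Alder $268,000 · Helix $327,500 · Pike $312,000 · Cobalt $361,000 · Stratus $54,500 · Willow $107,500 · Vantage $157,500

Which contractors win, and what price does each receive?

Sorting: 54,500 (Stratus), 107,500 (Willow), 137,000 (Brio), 157,500 (Vantage), 268,000 (Alder), 312,000 (Pike), …
Winners (4 units): Stratus, Willow, Brio, Vantage.
First losing bid is Alder's $268,000, which sets the uniform price.

Stratus, Willow, Brio, Vantage; each is paid $268,000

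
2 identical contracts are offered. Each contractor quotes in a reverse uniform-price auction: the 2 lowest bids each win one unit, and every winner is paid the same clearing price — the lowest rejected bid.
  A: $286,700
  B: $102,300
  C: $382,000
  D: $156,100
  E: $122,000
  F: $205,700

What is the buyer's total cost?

Sorting: 102,300 (B), 122,000 (E), 156,100 (D), 205,700 (F), …
Winners (2 units): B, E.
First losing bid is D's $156,100, which sets the uniform price.
Total cost = 2 × $156,100 = $312,200.

Total cost: $312,200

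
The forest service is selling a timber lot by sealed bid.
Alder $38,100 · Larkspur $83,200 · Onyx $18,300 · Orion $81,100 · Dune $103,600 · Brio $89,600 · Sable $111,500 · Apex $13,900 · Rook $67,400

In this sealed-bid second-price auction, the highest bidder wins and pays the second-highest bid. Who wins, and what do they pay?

Bids ranked: 111,500 (Sable) > 103,600 (Dune) > 89,600 (Brio) > 83,200 (Larkspur) > 81,100 (Orion) > 67,400 (Rook) > …
Sable is highest; pays the second-highest bid, $103,600.

Sable pays $103,600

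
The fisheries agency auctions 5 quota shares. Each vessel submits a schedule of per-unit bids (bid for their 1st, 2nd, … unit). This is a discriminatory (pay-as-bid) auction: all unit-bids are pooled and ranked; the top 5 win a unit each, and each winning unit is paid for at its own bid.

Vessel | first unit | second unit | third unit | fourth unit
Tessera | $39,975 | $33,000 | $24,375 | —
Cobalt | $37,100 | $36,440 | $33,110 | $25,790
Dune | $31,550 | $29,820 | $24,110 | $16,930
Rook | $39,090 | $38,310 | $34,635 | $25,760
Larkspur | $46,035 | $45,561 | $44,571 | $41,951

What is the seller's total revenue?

Total revenue: $218,093

All unit-bids, highest first — top 5: 46,035 (Larkspur-1), 45,561 (Larkspur-2), 44,571 (Larkspur-3), 41,951 (Larkspur-4), 39,975 (Tessera-1)
Next rejected bid: $39,090 (not a price — pay-as-bid).
Each winning unit pays its own bid.
Revenue = 46,035 + 45,561 + 44,571 + 41,951 + 39,975 = $218,093.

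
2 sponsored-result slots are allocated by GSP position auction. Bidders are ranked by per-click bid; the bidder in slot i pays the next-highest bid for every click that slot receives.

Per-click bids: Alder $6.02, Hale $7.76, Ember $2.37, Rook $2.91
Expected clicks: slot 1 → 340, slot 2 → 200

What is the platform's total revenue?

Per-click bids in order: $7.76 (Hale) > $6.02 (Alder) > $2.91 (Rook) > …
Slot 1: Hale pays $6.02 × 340 = $2046.80
Slot 2: Alder pays $2.91 × 200 = $582.00
Total = $2628.80

Total revenue: $2628.80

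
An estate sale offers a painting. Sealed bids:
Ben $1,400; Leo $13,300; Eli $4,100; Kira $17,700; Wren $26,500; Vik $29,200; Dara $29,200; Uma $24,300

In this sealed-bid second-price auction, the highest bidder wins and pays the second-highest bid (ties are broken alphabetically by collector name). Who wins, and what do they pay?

Sorting bids: 29,200 (Dara) > 29,200 (Vik) > 26,500 (Wren) > 24,300 (Uma) > 17,700 (Kira) > 13,300 (Leo) > …
Dara and Vik tie at $29,200; tie-break gives it to Dara.
Second-price: Dara pays Vik's bid of $29,200.

Dara pays $29,200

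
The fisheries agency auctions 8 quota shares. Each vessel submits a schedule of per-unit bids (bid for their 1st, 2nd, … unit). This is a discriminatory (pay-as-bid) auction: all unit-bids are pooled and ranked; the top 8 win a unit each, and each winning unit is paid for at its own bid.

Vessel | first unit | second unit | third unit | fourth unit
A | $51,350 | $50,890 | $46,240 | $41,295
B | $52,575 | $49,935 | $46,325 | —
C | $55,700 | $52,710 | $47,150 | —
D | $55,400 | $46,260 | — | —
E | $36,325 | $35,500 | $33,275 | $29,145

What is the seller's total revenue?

All unit-bids, highest first — top 8: 55,700 (C-1), 55,400 (D-1), 52,710 (C-2), 52,575 (B-1), 51,350 (A-1), 50,890 (A-2), 49,935 (B-2), 47,150 (C-3)
Next rejected bid: $46,325 (not a price — pay-as-bid).
Each winning unit pays its own bid.
Revenue = 55,700 + 55,400 + 52,710 + 52,575 + 51,350 + 50,890 + 49,935 + 47,150 = $415,710.

Total revenue: $415,710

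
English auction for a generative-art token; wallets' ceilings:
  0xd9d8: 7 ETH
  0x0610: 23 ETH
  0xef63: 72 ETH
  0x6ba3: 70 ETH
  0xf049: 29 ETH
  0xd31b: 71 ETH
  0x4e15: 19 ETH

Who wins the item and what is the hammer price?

0xef63 wins at 71 ETH

Rule: the price rises until one bidder remains; the winner pays the price at which the last rival dropped out.
Limits ranked: 72 (0xef63) > 71 (0xd31b) > 70 (0x6ba3) > 29 (0xf049) > 23 (0x0610) > 19 (0x4e15) > …
Once the price passes 71 ETH, only 0xef63 is left; the hammer falls at 0xd31b's limit of 71 ETH.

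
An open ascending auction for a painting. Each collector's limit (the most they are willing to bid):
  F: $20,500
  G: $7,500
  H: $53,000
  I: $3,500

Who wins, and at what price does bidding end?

Rule: the price rises until one bidder remains; the winner pays the price at which the last rival dropped out.
Limits in order: 53,000 (H) > 20,500 (F) > 7,500 (G) > 3,500 (I)
Bidding ends when F exits at $20,500; H takes it.

H wins at $20,500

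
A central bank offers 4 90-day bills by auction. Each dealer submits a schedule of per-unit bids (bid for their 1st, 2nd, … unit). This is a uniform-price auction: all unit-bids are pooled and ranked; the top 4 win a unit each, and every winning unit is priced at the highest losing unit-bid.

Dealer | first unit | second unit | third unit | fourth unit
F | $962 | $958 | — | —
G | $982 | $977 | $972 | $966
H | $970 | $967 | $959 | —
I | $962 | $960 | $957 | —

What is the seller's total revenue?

Total revenue: $3,868

Pooled unit-bids ranked (top 4): 982 (G-1), 977 (G-2), 972 (G-3), 970 (H-1)
Highest rejected unit-bid = $967.
Allocation: G 3, H 1. Every unit priced at $967.
Revenue = 4 × 967 = $3,868.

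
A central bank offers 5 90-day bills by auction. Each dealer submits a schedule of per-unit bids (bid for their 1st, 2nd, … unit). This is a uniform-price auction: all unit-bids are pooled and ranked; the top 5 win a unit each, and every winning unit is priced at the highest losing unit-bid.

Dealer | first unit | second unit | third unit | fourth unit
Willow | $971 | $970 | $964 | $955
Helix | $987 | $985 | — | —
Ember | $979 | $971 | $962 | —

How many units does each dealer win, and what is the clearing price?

Pooled unit-bids ranked (top 5): 987 (Helix-1), 985 (Helix-2), 979 (Ember-1), 971 (Willow-1), 971 (Ember-2)
Highest rejected unit-bid = $970.
Allocation: Ember 2, Helix 2, Willow 1.

Ember 2, Helix 2, Willow 1; clearing price $970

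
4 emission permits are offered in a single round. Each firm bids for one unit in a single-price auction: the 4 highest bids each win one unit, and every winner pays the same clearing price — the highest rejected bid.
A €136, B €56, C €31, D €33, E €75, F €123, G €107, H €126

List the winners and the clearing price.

Bids ranked high→low: 136 (A), 126 (H), 123 (F), 107 (G), 75 (E), 56 (B), …
The 4 highest are A, H, F, G.
Highest unsuccessful bid: €75 → clearing price.

A, H, F, G; each pays €75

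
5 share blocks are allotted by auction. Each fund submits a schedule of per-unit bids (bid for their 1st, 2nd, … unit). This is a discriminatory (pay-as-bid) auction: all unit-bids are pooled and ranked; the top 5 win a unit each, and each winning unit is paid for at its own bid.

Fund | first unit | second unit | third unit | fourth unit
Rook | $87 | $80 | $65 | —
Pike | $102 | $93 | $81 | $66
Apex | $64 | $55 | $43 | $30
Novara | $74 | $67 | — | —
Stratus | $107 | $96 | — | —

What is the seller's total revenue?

Total revenue: $485

Merging the schedules and taking the best 5: 107 (Stratus-1), 102 (Pike-1), 96 (Stratus-2), 93 (Pike-2), 87 (Rook-1)
Next rejected bid: $81 (not a price — pay-as-bid).
Each winning unit pays its own bid.
Revenue = 107 + 102 + 96 + 93 + 87 = $485.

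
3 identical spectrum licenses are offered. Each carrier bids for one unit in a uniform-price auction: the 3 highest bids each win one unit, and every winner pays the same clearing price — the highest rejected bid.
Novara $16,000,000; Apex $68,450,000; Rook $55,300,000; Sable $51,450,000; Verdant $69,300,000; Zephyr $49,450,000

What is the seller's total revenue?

Ordering the bids: 69,300,000 (Verdant), 68,450,000 (Apex), 55,300,000 (Rook), 51,450,000 (Sable), 49,450,000 (Zephyr), …
The 3 highest are Verdant, Apex, Rook.
First losing bid is Sable's $51,450,000, which sets the uniform price.
Total revenue = 3 × $51,450,000 = $154,350,000.

Total revenue: $154,350,000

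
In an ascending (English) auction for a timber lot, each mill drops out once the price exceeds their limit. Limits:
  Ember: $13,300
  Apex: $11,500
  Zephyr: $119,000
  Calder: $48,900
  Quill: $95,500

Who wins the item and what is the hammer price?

Zephyr wins at $95,500

Limits ranked: 119,000 (Zephyr) > 95,500 (Quill) > 48,900 (Calder) > 13,300 (Ember) > 11,500 (Apex)
Bidding ends when Quill exits at $95,500; Zephyr takes it.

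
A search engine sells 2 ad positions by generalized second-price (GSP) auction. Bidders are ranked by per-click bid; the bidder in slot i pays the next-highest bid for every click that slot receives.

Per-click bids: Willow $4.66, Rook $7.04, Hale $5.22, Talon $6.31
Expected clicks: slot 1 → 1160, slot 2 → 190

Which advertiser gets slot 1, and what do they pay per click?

Ranked by bid: $7.04 (Rook) > $6.31 (Talon) > $5.22 (Hale) > …
Slot 1 goes to the first-ranked bidder, Rook, who pays the next bid down: $6.31/click.

Rook; $6.31 per click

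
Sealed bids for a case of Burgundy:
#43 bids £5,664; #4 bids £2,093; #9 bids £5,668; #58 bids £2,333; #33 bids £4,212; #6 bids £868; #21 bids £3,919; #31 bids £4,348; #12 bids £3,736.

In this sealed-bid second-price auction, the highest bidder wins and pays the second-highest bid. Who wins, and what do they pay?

Rule: the highest bidder wins and pays the second-highest bid.
Bids in order: 5,668 (#9) > 5,664 (#43) > 4,348 (#31) > 4,212 (#33) > 3,919 (#21) > 3,736 (#12) > …
Second-price: #9 pays #43's bid of £5,664.

#9 pays £5,664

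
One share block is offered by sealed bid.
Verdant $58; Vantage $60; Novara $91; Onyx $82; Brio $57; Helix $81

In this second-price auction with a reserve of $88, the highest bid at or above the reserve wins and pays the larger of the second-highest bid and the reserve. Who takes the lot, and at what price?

Novara pays $88

Rule: the highest bid at or above the reserve wins and pays the larger of the second-highest bid and the reserve.
Sorting bids: 91 (Novara) > 82 (Onyx) > 81 (Helix) > 60 (Vantage) > 58 (Verdant) > 57 (Brio)
Highest eligible bid: Novara at $91.
max(second-highest $82, reserve $88) = $88.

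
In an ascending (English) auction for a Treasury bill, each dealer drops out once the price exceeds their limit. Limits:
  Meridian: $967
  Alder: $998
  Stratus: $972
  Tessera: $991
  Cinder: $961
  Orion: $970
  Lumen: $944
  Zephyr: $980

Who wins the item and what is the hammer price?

Rule: the price rises until one bidder remains; the winner pays the price at which the last rival dropped out.
Sorting limits: 998 (Alder) > 991 (Tessera) > 980 (Zephyr) > 972 (Stratus) > 970 (Orion) > 967 (Meridian) > …
Bidding ends when Tessera exits at $991; Alder takes it.

Alder wins at $991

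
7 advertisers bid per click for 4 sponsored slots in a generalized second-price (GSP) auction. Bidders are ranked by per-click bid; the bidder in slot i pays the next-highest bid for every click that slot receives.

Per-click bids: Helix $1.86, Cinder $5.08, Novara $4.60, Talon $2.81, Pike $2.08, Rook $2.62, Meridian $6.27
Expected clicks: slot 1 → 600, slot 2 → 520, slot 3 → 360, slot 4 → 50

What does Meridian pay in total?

Meridian pays $3048.00

Sorting advertisers: $6.27 (Meridian) > $5.08 (Cinder) > $4.60 (Novara) > $2.81 (Talon) > $2.62 (Rook) > …
Meridian holds slot 1 → pays next bid $5.08 × 600 clicks = $3048.00.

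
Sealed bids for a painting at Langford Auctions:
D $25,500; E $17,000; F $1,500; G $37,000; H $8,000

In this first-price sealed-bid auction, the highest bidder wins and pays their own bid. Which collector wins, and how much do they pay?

Bids ranked: 37,000 (G) > 25,500 (D) > 17,000 (E) > 8,000 (H) > 1,500 (F)
G has the highest bid and pays exactly that: $37,000.

G pays $37,000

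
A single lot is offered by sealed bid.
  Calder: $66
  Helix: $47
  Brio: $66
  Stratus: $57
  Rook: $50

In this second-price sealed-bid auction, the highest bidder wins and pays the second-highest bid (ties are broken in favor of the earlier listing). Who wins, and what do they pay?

Second-price sealed-bid auction: the highest bidder wins and pays the second-highest bid.
Sorting bids: 66 (Calder) > 66 (Brio) > 57 (Stratus) > 50 (Rook) > 47 (Helix)
Calder and Brio tie at $66; tie-break gives it to Calder.
Second-price: Calder pays Brio's bid of $66.

Calder pays $66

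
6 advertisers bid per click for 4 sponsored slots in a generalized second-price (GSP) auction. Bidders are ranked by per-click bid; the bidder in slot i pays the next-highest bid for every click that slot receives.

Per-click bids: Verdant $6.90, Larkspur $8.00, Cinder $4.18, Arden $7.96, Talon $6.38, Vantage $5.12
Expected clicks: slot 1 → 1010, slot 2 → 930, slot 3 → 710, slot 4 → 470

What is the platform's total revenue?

Total revenue: $21392.80

Per-click bids in order: $8.00 (Larkspur) > $7.96 (Arden) > $6.90 (Verdant) > $6.38 (Talon) > $5.12 (Vantage) > …
Slot 1: Larkspur pays $7.96 × 1010 = $8039.60
Slot 2: Arden pays $6.90 × 930 = $6417.00
Slot 3: Verdant pays $6.38 × 710 = $4529.80
Slot 4: Talon pays $5.12 × 470 = $2406.40
Total = $21392.80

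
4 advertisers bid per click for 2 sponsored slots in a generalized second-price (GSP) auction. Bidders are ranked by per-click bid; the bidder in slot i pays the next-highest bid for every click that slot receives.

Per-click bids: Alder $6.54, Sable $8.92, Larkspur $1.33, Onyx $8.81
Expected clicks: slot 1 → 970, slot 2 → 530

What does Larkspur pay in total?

Sorting advertisers: $8.92 (Sable) > $8.81 (Onyx) > $6.54 (Alder) > …
Larkspur ranks below slot 2 → no slot, pays nothing.

Larkspur pays $0.00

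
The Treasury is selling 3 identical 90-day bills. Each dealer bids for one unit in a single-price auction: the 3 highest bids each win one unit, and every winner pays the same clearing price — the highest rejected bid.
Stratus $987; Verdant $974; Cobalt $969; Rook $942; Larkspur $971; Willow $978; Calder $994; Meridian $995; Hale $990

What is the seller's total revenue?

Ordering the bids: 995 (Meridian), 994 (Calder), 990 (Hale), 987 (Stratus), 978 (Willow), …
The 3 highest are Meridian, Calder, Hale.
Clearing price = highest rejected bid = $987.
Total revenue = 3 × $987 = $2,961.

Total revenue: $2,961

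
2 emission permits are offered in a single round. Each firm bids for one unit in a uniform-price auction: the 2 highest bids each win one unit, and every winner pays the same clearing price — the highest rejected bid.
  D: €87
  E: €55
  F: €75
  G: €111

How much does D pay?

D pays €75

Bids ranked high→low: 111 (G), 87 (D), 75 (F), 55 (E)
Winners (2 units): G, D.
Clearing price = highest rejected bid = €75.
D wins → pays €75.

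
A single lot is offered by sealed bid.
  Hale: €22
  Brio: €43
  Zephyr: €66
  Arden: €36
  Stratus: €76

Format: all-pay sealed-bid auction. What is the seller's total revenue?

Rule: the highest bidder wins the item, but every bidder pays their own bid.
Sorting bids: 76 (Stratus) > 66 (Zephyr) > 43 (Brio) > 36 (Arden) > 22 (Hale)
Stratus wins with the top bid; all bids are sunk regardless.
Every bidder forfeits their bid regardless of winning.
Revenue = 22 + 43 + 66 + 36 + 76 = €243.

Total revenue: €243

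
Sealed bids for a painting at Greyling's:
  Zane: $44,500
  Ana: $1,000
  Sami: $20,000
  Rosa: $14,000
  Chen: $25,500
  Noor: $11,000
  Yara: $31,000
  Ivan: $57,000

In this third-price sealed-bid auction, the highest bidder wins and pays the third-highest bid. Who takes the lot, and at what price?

Ivan pays $31,000

Sorting bids: 57,000 (Ivan) > 44,500 (Zane) > 31,000 (Yara) > 25,500 (Chen) > 20,000 (Sami) > 14,000 (Rosa) > …
Ivan wins; payment is bid #3 in the ranking = $31,000.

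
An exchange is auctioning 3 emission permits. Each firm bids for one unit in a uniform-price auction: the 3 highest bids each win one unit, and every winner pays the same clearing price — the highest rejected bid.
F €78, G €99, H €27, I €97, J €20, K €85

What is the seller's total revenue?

Total revenue: €234

Ordering the bids: 99 (G), 97 (I), 85 (K), 78 (F), 27 (H), …
Top 3: G, I, K.
Clearing price = highest rejected bid = €78.
Total revenue = 3 × €78 = €234.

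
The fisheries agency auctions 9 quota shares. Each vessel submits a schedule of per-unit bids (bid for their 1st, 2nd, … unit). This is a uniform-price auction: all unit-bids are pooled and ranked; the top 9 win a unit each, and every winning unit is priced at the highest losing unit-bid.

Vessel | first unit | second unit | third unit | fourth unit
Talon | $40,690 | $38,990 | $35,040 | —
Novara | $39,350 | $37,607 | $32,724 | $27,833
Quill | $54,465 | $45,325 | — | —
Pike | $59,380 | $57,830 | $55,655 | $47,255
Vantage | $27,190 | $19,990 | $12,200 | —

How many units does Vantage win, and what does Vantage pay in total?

Merging the schedules and taking the best 9: 59,380 (Pike-1), 57,830 (Pike-2), 55,655 (Pike-3), 54,465 (Quill-1), 47,255 (Pike-4), 45,325 (Quill-2), 40,690 (Talon-1), 39,350 (Novara-1), 38,990 (Talon-2)
First bid not allocated: $37,607.
Vantage wins 0 unit(s) at $37,607 each.

Vantage: 0 units, pays $0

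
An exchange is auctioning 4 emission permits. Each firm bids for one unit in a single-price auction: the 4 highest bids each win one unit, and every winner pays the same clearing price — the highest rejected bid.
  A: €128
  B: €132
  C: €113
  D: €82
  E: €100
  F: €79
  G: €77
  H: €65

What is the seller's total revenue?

Total revenue: €328

Ordering the bids: 132 (B), 128 (A), 113 (C), 100 (E), 82 (D), 79 (F), …
Winners (4 units): B, A, C, E.
Clearing price = highest rejected bid = €82.
Total revenue = 4 × €82 = €328.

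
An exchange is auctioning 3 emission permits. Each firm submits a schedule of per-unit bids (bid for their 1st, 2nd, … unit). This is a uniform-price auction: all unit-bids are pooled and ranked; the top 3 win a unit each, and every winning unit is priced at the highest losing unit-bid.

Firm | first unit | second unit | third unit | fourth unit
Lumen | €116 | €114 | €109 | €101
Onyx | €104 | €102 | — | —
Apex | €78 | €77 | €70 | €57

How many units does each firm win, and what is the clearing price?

Lumen 3; clearing price €104

Pooled unit-bids ranked (top 3): 116 (Lumen-1), 114 (Lumen-2), 109 (Lumen-3)
Highest rejected unit-bid = €104.
Allocation: Lumen 3.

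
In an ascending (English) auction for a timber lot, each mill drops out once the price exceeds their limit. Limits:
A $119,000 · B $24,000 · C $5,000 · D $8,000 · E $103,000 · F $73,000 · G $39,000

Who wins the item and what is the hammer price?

Sorting limits: 119,000 (A) > 103,000 (E) > 73,000 (F) > 39,000 (G) > 24,000 (B) > 8,000 (D) > …
Once the price passes $103,000, only A is left; the hammer falls at E's limit of $103,000.

A wins at $103,000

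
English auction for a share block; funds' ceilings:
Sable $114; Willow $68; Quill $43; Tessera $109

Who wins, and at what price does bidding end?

Sable wins at $109

Limits in order: 114 (Sable) > 109 (Tessera) > 68 (Willow) > 43 (Quill)
Tessera is the last rival to drop out, at $109; Sable remains and wins at that price.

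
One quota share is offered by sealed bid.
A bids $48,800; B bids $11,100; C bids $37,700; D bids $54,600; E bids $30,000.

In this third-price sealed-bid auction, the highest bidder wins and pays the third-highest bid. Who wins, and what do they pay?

D pays $37,700

Bids in order: 54,600 (D) > 48,800 (A) > 37,700 (C) > 30,000 (E) > 11,100 (B)
D wins; payment is bid #3 in the ranking = $37,700.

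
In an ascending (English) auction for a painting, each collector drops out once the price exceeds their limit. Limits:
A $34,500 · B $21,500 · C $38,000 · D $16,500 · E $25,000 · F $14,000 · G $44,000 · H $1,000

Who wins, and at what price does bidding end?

G wins at $38,000

Sorting limits: 44,000 (G) > 38,000 (C) > 34,500 (A) > 25,000 (E) > 21,500 (B) > 16,500 (D) > …
Bidding ends when C exits at $38,000; G takes it.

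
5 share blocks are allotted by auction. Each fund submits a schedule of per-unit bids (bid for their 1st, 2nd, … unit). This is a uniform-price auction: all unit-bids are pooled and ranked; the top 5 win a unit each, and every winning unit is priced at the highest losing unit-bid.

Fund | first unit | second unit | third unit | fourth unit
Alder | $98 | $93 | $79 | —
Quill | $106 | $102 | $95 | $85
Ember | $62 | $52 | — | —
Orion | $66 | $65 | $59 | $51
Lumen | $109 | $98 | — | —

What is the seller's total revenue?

All unit-bids, highest first — top 5: 109 (Lumen-1), 106 (Quill-1), 102 (Quill-2), 98 (Alder-1), 98 (Lumen-2)
Highest rejected unit-bid = $95.
Allocation: Alder 1, Lumen 2, Quill 2. Every unit priced at $95.
Revenue = 5 × 95 = $475.

Total revenue: $475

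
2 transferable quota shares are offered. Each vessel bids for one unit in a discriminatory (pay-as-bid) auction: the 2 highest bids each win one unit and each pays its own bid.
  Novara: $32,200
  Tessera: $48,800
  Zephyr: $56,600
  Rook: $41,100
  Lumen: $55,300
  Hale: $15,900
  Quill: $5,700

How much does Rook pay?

Rook pays $0

Sorting: 56,600 (Zephyr), 55,300 (Lumen), 48,800 (Tessera), 41,100 (Rook), …
Top 2: Zephyr, Lumen.
Rook does not win → $0.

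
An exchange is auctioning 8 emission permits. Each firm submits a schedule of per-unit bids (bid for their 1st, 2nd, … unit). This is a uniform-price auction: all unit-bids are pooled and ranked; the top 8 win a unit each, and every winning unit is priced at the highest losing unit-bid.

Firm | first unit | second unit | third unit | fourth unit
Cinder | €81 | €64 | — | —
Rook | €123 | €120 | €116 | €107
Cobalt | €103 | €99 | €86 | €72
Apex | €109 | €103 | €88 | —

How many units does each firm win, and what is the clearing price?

Merging the schedules and taking the best 8: 123 (Rook-1), 120 (Rook-2), 116 (Rook-3), 109 (Apex-1), 107 (Rook-4), 103 (Cobalt-1), 103 (Apex-2), 99 (Cobalt-2)
First bid not allocated: €88.
Allocation: Apex 2, Cobalt 2, Rook 4.

Apex 2, Cobalt 2, Rook 4; clearing price €88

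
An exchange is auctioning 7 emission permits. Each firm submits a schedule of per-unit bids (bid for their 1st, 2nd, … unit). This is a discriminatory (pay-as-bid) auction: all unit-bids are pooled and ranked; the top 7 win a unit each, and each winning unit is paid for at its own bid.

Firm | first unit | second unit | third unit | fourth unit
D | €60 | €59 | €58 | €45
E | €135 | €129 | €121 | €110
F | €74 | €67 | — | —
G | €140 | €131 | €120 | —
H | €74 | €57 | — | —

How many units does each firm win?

Pooled unit-bids ranked (top 7): 140 (G-1), 135 (E-1), 131 (G-2), 129 (E-2), 121 (E-3), 120 (G-3), 110 (E-4)
Next rejected bid: €74 (not a price — pay-as-bid).
Allocation: E 4, G 3.

E 4, G 3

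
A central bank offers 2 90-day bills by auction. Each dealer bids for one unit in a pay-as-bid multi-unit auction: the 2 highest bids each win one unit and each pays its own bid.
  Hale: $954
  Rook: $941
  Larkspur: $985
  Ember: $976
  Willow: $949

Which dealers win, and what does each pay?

Larkspur $985, Ember $976

Bids ranked high→low: 985 (Larkspur), 976 (Ember), 954 (Hale), 949 (Willow), …
Winners (2 units): Larkspur, Ember.
Each winner pays its own bid: Larkspur $985, Ember $976.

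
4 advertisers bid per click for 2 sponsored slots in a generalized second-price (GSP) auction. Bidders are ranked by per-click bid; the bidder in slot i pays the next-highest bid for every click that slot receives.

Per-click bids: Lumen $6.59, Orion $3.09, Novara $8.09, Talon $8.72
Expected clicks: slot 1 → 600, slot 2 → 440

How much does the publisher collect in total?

Sorting advertisers: $8.72 (Talon) > $8.09 (Novara) > $6.59 (Lumen) > …
Slot 1: Talon pays $8.09 × 600 = $4854.00
Slot 2: Novara pays $6.59 × 440 = $2899.60
Total = $7753.60

Total revenue: $7753.60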